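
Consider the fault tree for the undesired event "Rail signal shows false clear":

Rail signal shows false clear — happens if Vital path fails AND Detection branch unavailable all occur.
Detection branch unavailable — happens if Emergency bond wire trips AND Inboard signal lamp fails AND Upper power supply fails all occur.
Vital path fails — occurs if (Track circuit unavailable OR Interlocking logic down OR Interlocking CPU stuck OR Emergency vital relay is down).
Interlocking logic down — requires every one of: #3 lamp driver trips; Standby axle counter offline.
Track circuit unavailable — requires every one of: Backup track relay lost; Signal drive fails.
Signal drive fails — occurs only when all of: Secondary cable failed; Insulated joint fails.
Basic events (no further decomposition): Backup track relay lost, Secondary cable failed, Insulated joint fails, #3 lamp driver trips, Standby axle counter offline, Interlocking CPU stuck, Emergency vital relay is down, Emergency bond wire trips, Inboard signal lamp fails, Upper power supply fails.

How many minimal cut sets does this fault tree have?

Signal drive fails [AND]: one cut set from each child combined → 1 × 1 = 1 cut set(s).
Track circuit unavailable [AND]: one cut set from each child combined → 1 × 1 = 1 cut set(s).
Interlocking logic down [AND]: one cut set from each child combined → 1 × 1 = 1 cut set(s).
Vital path fails [OR]: union of children's cut sets → 4 cut set(s).
Detection branch unavailable [AND]: one cut set from each child combined → 1 × 1 × 1 = 1 cut set(s).
Rail signal shows false clear [AND]: one cut set from each child combined → 4 × 1 = 4 cut set(s).
Minimal cut sets: {Backup track relay lost, Emergency bond wire trips, Inboard signal lamp fails, Insulated joint fails, Secondary cable failed, Upper power supply fails}; {#3 lamp driver trips, Emergency bond wire trips, Inboard signal lamp fails, Standby axle counter offline, Upper power supply fails}; {Emergency bond wire trips, Inboard signal lamp fails, Interlocking CPU stuck, Upper power supply fails}; {Emergency bond wire trips, Emergency vital relay is down, Inboard signal lamp fails, Upper power supply fails}.

4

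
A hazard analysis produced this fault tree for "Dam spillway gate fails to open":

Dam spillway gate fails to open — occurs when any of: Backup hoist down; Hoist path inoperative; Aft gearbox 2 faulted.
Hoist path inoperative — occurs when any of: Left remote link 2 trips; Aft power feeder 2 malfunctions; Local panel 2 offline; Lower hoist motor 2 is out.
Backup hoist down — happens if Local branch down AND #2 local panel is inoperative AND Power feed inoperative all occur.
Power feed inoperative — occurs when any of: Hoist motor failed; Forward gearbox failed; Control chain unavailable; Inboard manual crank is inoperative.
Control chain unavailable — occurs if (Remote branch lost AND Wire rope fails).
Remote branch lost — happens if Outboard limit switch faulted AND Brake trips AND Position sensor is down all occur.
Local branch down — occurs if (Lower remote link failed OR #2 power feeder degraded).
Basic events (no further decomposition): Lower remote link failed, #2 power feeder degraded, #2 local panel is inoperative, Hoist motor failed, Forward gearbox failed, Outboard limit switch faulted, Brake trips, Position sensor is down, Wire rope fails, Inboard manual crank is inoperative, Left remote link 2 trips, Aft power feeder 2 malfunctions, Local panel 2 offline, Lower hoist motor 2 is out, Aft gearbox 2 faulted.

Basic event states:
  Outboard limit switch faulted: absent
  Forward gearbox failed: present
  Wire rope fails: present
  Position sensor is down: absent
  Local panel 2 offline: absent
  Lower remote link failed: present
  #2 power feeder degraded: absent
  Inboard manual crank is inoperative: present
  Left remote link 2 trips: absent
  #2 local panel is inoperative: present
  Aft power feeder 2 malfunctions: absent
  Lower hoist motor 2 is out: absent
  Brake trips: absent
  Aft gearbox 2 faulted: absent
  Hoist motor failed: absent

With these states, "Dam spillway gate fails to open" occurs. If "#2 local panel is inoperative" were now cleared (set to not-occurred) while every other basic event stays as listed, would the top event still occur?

No

Counterfactual: set "#2 local panel is inoperative" to not occurred.
Local branch down [OR]: Lower remote link failed=occurs, #2 power feeder degraded=not → at least one input occurs → occurs.
Remote branch lost [AND]: Outboard limit switch faulted=not, Brake trips=not, Position sensor is down=not → not all inputs occur → does not occur.
Control chain unavailable [AND]: Remote branch lost=not, Wire rope fails=occurs → not all inputs occur → does not occur.
Power feed inoperative [OR]: Hoist motor failed=not, Forward gearbox failed=occurs, Control chain unavailable=not, Inboard manual crank is inoperative=occurs → at least one input occurs → occurs.
Backup hoist down [AND]: Local branch down=occurs, #2 local panel is inoperative=not, Power feed inoperative=occurs → not all inputs occur → does not occur.
Hoist path inoperative [OR]: Left remote link 2 trips=not, Aft power feeder 2 malfunctions=not, Local panel 2 offline=not, Lower hoist motor 2 is out=not → no input occurs → does not occur.
Dam spillway gate fails to open [OR]: Backup hoist down=not, Hoist path inoperative=not, Aft gearbox 2 faulted=not → no input occurs → does not occur.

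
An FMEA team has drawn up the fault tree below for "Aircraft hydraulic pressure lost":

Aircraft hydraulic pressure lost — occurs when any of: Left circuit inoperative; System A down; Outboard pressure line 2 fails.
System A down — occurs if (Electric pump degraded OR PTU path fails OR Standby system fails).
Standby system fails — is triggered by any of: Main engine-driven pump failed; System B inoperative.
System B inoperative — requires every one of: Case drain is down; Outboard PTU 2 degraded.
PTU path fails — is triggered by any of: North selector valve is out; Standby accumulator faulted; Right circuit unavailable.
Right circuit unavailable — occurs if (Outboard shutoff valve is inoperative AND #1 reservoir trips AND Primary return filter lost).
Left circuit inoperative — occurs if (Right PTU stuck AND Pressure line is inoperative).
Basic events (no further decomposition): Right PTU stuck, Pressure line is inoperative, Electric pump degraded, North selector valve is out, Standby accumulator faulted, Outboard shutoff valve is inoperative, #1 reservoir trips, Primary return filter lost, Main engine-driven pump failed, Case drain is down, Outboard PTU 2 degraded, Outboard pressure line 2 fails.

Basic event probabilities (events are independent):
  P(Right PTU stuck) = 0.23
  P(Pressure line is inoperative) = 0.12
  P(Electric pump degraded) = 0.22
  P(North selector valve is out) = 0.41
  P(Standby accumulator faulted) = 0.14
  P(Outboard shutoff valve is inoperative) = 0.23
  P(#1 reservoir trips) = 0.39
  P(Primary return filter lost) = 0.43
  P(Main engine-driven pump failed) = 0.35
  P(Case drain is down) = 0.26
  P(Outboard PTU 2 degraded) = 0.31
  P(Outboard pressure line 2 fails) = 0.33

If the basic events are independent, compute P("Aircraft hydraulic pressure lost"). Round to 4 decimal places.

P(Left circuit inoperative) [AND] = 0.23 × 0.12 = 0.027600
P(Right circuit unavailable) [AND] = 0.23 × 0.39 × 0.43 = 0.038571
P(PTU path fails) [OR] = 1 − (1−0.41) × (1−0.14) × (1−0.038571) = 0.512171
P(System B inoperative) [AND] = 0.26 × 0.31 = 0.080600
P(Standby system fails) [OR] = 1 − (1−0.35) × (1−0.080600) = 0.402390
P(System A down) [OR] = 1 − (1−0.22) × (1−0.512171) × (1−0.402390) = 0.772605
P(Aircraft hydraulic pressure lost) [OR] = 1 − (1−0.027600) × (1−0.772605) × (1−0.33) = 0.851850
Rounded to 4 decimal places: P(Aircraft hydraulic pressure lost) ≈ 0.8519.

0.8519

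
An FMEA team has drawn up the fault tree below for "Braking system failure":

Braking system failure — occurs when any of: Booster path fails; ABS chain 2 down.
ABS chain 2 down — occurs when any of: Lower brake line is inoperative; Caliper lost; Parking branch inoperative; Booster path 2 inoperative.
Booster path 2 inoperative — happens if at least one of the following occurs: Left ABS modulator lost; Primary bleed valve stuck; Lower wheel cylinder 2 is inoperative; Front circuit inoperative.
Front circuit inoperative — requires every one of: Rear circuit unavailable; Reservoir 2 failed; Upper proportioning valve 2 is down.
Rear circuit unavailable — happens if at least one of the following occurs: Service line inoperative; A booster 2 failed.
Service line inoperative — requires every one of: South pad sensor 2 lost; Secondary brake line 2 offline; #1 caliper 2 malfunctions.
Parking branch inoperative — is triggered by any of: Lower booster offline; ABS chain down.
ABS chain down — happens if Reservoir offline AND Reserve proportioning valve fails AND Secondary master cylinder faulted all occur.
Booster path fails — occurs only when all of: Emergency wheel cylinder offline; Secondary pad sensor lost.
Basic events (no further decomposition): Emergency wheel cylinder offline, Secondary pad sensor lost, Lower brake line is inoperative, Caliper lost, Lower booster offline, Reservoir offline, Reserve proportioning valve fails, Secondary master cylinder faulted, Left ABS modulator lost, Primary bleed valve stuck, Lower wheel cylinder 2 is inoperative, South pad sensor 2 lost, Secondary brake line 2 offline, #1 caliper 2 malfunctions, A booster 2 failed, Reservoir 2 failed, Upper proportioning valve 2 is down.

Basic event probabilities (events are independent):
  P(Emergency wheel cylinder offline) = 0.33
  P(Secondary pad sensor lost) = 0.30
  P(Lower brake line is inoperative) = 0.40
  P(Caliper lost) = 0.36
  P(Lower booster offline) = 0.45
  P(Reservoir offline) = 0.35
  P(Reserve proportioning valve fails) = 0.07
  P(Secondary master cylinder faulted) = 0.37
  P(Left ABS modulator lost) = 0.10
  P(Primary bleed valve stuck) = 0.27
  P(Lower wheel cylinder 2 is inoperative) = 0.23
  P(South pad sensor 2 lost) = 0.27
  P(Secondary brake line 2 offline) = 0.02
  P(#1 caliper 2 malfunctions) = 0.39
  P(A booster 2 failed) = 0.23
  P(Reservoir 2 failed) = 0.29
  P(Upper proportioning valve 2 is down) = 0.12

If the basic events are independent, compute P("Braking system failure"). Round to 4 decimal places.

0.9054

P(Booster path fails) [AND] = 0.33 × 0.30 = 0.099000
P(ABS chain down) [AND] = 0.35 × 0.07 × 0.37 = 0.009065
P(Parking branch inoperative) [OR] = 1 − (1−0.45) × (1−0.009065) = 0.454986
P(Service line inoperative) [AND] = 0.27 × 0.02 × 0.39 = 0.002106
P(Rear circuit unavailable) [OR] = 1 − (1−0.002106) × (1−0.23) = 0.231622
P(Front circuit inoperative) [AND] = 0.231622 × 0.29 × 0.12 = 0.008060
P(Booster path 2 inoperative) [OR] = 1 − (1−0.10) × (1−0.27) × (1−0.23) × (1−0.008060) = 0.498187
P(ABS chain 2 down) [OR] = 1 − (1−0.40) × (1−0.36) × (1−0.454986) × (1−0.498187) = 0.894978
P(Braking system failure) [OR] = 1 − (1−0.099000) × (1−0.894978) = 0.905375
Rounded to 4 decimal places: P(Braking system failure) ≈ 0.9054.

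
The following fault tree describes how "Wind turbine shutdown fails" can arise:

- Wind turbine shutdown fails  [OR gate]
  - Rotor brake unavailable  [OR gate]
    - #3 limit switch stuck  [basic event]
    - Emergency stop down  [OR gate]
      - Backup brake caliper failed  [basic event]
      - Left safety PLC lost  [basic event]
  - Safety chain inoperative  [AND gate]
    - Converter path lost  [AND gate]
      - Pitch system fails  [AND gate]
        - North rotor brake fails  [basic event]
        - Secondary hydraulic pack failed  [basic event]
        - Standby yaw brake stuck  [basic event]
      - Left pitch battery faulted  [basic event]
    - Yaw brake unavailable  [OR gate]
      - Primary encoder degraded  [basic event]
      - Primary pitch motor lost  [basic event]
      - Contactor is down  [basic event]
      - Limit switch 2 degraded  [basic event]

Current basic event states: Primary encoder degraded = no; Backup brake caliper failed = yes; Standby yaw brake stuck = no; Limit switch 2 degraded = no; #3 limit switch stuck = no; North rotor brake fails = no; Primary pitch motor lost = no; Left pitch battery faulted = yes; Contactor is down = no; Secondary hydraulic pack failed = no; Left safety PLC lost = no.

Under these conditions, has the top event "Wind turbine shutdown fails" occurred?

Yes

Emergency stop down [OR]: Backup brake caliper failed=occurs, Left safety PLC lost=not → at least one input occurs → occurs.
Rotor brake unavailable [OR]: #3 limit switch stuck=not, Emergency stop down=occurs → at least one input occurs → occurs.
Pitch system fails [AND]: North rotor brake fails=not, Secondary hydraulic pack failed=not, Standby yaw brake stuck=not → not all inputs occur → does not occur.
Converter path lost [AND]: Pitch system fails=not, Left pitch battery faulted=occurs → not all inputs occur → does not occur.
Yaw brake unavailable [OR]: Primary encoder degraded=not, Primary pitch motor lost=not, Contactor is down=not, Limit switch 2 degraded=not → no input occurs → does not occur.
Safety chain inoperative [AND]: Converter path lost=not, Yaw brake unavailable=not → not all inputs occur → does not occur.
Wind turbine shutdown fails [OR]: Rotor brake unavailable=occurs, Safety chain inoperative=not → at least one input occurs → occurs.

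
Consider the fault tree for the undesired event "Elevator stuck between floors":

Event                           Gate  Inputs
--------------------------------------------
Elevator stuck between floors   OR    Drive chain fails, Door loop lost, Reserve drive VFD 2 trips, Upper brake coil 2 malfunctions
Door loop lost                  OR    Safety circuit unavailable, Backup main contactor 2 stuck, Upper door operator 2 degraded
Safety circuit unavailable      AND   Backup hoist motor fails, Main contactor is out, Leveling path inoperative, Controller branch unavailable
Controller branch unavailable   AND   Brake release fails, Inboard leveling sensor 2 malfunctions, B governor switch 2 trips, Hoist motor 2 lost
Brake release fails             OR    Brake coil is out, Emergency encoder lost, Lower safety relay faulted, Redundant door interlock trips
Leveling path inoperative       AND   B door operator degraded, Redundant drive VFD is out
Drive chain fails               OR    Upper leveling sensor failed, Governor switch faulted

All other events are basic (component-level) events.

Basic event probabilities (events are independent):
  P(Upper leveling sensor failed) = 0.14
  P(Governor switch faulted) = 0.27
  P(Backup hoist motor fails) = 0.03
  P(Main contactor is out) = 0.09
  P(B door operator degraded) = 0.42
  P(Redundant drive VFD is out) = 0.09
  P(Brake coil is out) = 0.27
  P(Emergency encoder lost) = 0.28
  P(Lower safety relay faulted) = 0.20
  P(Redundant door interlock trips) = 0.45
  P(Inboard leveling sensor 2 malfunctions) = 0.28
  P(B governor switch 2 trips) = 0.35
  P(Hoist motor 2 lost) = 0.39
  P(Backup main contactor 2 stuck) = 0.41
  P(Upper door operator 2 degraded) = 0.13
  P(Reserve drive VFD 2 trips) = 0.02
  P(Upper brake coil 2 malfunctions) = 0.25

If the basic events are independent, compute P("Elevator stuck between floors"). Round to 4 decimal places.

0.7631

P(Drive chain fails) [OR] = 1 − (1−0.14) × (1−0.27) = 0.372200
P(Leveling path inoperative) [AND] = 0.42 × 0.09 = 0.037800
P(Brake release fails) [OR] = 1 − (1−0.27) × (1−0.28) × (1−0.20) × (1−0.45) = 0.768736
P(Controller branch unavailable) [AND] = 0.768736 × 0.28 × 0.35 × 0.39 = 0.029381
P(Safety circuit unavailable) [AND] = 0.03 × 0.09 × 0.037800 × 0.029381 = 0.000003
P(Door loop lost) [OR] = 1 − (1−0.000003) × (1−0.41) × (1−0.13) = 0.486702
P(Elevator stuck between floors) [OR] = 1 − (1−0.372200) × (1−0.486702) × (1−0.02) × (1−0.25) = 0.763147
Rounded to 4 decimal places: P(Elevator stuck between floors) ≈ 0.7631.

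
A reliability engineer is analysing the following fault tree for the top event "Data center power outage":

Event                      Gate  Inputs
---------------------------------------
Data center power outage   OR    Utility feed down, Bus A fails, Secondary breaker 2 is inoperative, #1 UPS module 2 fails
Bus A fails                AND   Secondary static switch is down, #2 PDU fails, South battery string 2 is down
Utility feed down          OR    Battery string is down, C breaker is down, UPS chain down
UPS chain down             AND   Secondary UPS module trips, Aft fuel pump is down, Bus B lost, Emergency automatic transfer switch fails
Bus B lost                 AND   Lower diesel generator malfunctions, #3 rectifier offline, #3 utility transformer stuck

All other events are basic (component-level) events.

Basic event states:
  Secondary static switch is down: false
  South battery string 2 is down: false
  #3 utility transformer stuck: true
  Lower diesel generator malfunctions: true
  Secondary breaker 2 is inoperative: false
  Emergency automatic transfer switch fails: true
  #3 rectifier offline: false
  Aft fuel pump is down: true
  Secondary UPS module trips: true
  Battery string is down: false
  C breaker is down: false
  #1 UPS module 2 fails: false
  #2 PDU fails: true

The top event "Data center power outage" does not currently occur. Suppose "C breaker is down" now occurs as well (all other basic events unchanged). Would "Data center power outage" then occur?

Yes

Counterfactual: set "C breaker is down" to occurred.
Bus B lost [AND]: Lower diesel generator malfunctions=occurs, #3 rectifier offline=not, #3 utility transformer stuck=occurs → not all inputs occur → does not occur.
UPS chain down [AND]: Secondary UPS module trips=occurs, Aft fuel pump is down=occurs, Bus B lost=not, Emergency automatic transfer switch fails=occurs → not all inputs occur → does not occur.
Utility feed down [OR]: Battery string is down=not, C breaker is down=occurs, UPS chain down=not → at least one input occurs → occurs.
Bus A fails [AND]: Secondary static switch is down=not, #2 PDU fails=occurs, South battery string 2 is down=not → not all inputs occur → does not occur.
Data center power outage [OR]: Utility feed down=occurs, Bus A fails=not, Secondary breaker 2 is inoperative=not, #1 UPS module 2 fails=not → at least one input occurs → occurs.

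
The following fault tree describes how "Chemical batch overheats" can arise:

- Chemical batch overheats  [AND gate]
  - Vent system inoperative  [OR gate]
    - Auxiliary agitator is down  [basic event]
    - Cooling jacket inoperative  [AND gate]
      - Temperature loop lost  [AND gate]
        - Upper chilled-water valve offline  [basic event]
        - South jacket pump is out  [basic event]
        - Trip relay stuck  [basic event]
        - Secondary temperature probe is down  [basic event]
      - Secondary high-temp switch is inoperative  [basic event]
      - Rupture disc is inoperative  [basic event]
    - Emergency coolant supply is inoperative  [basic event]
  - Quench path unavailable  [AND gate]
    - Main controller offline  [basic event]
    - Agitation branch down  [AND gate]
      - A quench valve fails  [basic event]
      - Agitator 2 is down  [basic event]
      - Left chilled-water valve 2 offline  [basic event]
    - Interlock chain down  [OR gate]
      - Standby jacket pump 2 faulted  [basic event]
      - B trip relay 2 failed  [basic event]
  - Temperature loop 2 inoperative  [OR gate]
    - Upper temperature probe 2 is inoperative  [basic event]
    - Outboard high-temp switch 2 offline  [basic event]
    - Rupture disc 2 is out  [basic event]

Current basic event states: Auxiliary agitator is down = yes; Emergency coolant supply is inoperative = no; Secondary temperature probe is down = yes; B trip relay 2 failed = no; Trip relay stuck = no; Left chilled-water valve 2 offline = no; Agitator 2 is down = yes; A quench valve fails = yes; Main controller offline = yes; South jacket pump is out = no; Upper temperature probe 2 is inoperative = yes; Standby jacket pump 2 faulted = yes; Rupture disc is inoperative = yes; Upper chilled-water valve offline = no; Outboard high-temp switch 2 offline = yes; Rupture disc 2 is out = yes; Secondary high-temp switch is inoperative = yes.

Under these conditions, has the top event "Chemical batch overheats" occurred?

No

Temperature loop lost [AND]: Upper chilled-water valve offline=not, South jacket pump is out=not, Trip relay stuck=not, Secondary temperature probe is down=occurs → not all inputs occur → does not occur.
Cooling jacket inoperative [AND]: Temperature loop lost=not, Secondary high-temp switch is inoperative=occurs, Rupture disc is inoperative=occurs → not all inputs occur → does not occur.
Vent system inoperative [OR]: Auxiliary agitator is down=occurs, Cooling jacket inoperative=not, Emergency coolant supply is inoperative=not → at least one input occurs → occurs.
Agitation branch down [AND]: A quench valve fails=occurs, Agitator 2 is down=occurs, Left chilled-water valve 2 offline=not → not all inputs occur → does not occur.
Interlock chain down [OR]: Standby jacket pump 2 faulted=occurs, B trip relay 2 failed=not → at least one input occurs → occurs.
Quench path unavailable [AND]: Main controller offline=occurs, Agitation branch down=not, Interlock chain down=occurs → not all inputs occur → does not occur.
Temperature loop 2 inoperative [OR]: Upper temperature probe 2 is inoperative=occurs, Outboard high-temp switch 2 offline=occurs, Rupture disc 2 is out=occurs → at least one input occurs → occurs.
Chemical batch overheats [AND]: Vent system inoperative=occurs, Quench path unavailable=not, Temperature loop 2 inoperative=occurs → not all inputs occur → does not occur.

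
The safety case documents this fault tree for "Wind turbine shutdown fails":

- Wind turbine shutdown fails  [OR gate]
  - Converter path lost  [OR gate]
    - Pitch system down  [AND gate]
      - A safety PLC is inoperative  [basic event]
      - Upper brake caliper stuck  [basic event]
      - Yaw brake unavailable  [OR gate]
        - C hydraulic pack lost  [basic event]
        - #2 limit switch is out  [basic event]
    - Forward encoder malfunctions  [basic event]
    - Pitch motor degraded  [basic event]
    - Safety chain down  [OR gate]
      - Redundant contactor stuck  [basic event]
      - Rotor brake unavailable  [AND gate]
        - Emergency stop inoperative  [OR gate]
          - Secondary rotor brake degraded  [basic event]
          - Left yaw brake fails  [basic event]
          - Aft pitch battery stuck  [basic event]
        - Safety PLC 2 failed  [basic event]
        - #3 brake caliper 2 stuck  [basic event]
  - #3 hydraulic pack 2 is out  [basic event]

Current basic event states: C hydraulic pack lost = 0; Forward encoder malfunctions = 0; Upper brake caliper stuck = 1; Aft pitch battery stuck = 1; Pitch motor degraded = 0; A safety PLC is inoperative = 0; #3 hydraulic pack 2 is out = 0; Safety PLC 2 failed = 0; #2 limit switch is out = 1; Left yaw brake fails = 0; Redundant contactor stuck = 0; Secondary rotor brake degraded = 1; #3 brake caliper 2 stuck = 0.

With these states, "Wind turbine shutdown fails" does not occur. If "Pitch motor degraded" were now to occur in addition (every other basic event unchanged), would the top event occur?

Yes

Counterfactual: set "Pitch motor degraded" to occurred.
Yaw brake unavailable [OR]: C hydraulic pack lost=not, #2 limit switch is out=occurs → at least one input occurs → occurs.
Pitch system down [AND]: A safety PLC is inoperative=not, Upper brake caliper stuck=occurs, Yaw brake unavailable=occurs → not all inputs occur → does not occur.
Emergency stop inoperative [OR]: Secondary rotor brake degraded=occurs, Left yaw brake fails=not, Aft pitch battery stuck=occurs → at least one input occurs → occurs.
Rotor brake unavailable [AND]: Emergency stop inoperative=occurs, Safety PLC 2 failed=not, #3 brake caliper 2 stuck=not → not all inputs occur → does not occur.
Safety chain down [OR]: Redundant contactor stuck=not, Rotor brake unavailable=not → no input occurs → does not occur.
Converter path lost [OR]: Pitch system down=not, Forward encoder malfunctions=not, Pitch motor degraded=occurs, Safety chain down=not → at least one input occurs → occurs.
Wind turbine shutdown fails [OR]: Converter path lost=occurs, #3 hydraulic pack 2 is out=not → at least one input occurs → occurs.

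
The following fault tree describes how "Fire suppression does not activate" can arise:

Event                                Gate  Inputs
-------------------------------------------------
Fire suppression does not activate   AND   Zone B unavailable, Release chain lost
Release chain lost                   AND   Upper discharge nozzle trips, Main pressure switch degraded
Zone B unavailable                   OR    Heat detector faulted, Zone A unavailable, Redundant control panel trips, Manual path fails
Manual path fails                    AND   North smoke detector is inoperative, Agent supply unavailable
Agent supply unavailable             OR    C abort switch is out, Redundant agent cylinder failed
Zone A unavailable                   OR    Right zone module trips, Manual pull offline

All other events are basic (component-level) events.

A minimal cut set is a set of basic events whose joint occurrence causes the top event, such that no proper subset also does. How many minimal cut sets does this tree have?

Zone A unavailable [OR]: union of children's cut sets → 2 cut set(s).
Agent supply unavailable [OR]: union of children's cut sets → 2 cut set(s).
Manual path fails [AND]: one cut set from each child combined → 1 × 2 = 2 cut set(s).
Zone B unavailable [OR]: union of children's cut sets → 6 cut set(s).
Release chain lost [AND]: one cut set from each child combined → 1 × 1 = 1 cut set(s).
Fire suppression does not activate [AND]: one cut set from each child combined → 6 × 1 = 6 cut set(s).
Minimal cut sets: {Heat detector faulted, Main pressure switch degraded, Upper discharge nozzle trips}; {Main pressure switch degraded, Right zone module trips, Upper discharge nozzle trips}; {Main pressure switch degraded, Manual pull offline, Upper discharge nozzle trips}; {Main pressure switch degraded, Redundant control panel trips, Upper discharge nozzle trips}; {C abort switch is out, Main pressure switch degraded, North smoke detector is inoperative, Upper discharge nozzle trips}; {Main pressure switch degraded, North smoke detector is inoperative, Redundant agent cylinder failed, Upper discharge nozzle trips}.

6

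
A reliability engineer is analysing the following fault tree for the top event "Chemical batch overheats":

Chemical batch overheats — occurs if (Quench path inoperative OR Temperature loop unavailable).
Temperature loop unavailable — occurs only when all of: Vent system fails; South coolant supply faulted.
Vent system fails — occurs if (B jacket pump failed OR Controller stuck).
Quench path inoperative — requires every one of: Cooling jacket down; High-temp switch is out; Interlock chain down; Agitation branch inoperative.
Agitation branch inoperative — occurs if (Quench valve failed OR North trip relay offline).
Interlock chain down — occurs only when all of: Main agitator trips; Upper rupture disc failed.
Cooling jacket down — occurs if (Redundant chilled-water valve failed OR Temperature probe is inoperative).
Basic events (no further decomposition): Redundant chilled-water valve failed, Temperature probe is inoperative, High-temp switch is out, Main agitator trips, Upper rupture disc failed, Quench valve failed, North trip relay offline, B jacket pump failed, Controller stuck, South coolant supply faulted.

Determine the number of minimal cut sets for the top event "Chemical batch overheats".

6

Cooling jacket down [OR]: union of children's cut sets → 2 cut set(s).
Interlock chain down [AND]: one cut set from each child combined → 1 × 1 = 1 cut set(s).
Agitation branch inoperative [OR]: union of children's cut sets → 2 cut set(s).
Quench path inoperative [AND]: one cut set from each child combined → 2 × 1 × 1 × 2 = 4 cut set(s).
Vent system fails [OR]: union of children's cut sets → 2 cut set(s).
Temperature loop unavailable [AND]: one cut set from each child combined → 2 × 1 = 2 cut set(s).
Chemical batch overheats [OR]: union of children's cut sets → 6 cut set(s).
Minimal cut sets: {High-temp switch is out, Main agitator trips, Quench valve failed, Redundant chilled-water valve failed, Upper rupture disc failed}; {High-temp switch is out, Main agitator trips, North trip relay offline, Redundant chilled-water valve failed, Upper rupture disc failed}; {High-temp switch is out, Main agitator trips, Quench valve failed, Temperature probe is inoperative, Upper rupture disc failed}; {High-temp switch is out, Main agitator trips, North trip relay offline, Temperature probe is inoperative, Upper rupture disc failed}; {B jacket pump failed, South coolant supply faulted}; {Controller stuck, South coolant supply faulted}.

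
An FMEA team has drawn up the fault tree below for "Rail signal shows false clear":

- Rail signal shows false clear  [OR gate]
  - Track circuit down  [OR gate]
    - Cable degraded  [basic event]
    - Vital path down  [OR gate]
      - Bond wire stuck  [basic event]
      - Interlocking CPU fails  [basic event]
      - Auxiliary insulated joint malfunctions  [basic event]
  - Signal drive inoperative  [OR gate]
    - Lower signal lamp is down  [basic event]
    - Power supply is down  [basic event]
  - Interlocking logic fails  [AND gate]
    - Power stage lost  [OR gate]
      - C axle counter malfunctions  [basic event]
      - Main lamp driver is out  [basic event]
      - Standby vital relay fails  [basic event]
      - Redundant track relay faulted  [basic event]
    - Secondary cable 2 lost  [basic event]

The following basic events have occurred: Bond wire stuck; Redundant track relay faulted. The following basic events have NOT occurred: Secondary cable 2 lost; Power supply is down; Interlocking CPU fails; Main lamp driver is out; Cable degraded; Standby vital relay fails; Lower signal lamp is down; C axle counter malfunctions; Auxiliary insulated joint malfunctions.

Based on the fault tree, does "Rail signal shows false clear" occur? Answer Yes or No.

Vital path down [OR]: Bond wire stuck=occurs, Interlocking CPU fails=not, Auxiliary insulated joint malfunctions=not → at least one input occurs → occurs.
Track circuit down [OR]: Cable degraded=not, Vital path down=occurs → at least one input occurs → occurs.
Signal drive inoperative [OR]: Lower signal lamp is down=not, Power supply is down=not → no input occurs → does not occur.
Power stage lost [OR]: C axle counter malfunctions=not, Main lamp driver is out=not, Standby vital relay fails=not, Redundant track relay faulted=occurs → at least one input occurs → occurs.
Interlocking logic fails [AND]: Power stage lost=occurs, Secondary cable 2 lost=not → not all inputs occur → does not occur.
Rail signal shows false clear [OR]: Track circuit down=occurs, Signal drive inoperative=not, Interlocking logic fails=not → at least one input occurs → occurs.

Yes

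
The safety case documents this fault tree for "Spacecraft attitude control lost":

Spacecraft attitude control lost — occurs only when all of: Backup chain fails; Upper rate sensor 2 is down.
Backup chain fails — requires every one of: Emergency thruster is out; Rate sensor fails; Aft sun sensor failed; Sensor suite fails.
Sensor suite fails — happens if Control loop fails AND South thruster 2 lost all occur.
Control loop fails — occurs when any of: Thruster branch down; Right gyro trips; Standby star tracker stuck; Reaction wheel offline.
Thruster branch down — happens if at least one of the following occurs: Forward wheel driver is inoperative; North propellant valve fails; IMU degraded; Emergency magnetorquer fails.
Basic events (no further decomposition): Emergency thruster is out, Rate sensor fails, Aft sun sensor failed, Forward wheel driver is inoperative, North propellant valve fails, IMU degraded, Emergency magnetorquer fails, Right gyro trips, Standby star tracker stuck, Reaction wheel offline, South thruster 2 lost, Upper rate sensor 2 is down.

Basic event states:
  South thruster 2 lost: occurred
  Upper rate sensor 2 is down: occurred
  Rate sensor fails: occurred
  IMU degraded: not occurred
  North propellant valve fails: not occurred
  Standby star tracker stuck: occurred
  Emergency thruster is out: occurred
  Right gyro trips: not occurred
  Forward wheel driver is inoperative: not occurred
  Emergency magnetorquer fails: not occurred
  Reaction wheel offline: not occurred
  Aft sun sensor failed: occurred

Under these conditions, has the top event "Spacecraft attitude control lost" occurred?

Thruster branch down [OR]: Forward wheel driver is inoperative=not, North propellant valve fails=not, IMU degraded=not, Emergency magnetorquer fails=not → no input occurs → does not occur.
Control loop fails [OR]: Thruster branch down=not, Right gyro trips=not, Standby star tracker stuck=occurs, Reaction wheel offline=not → at least one input occurs → occurs.
Sensor suite fails [AND]: Control loop fails=occurs, South thruster 2 lost=occurs → all inputs occur → occurs.
Backup chain fails [AND]: Emergency thruster is out=occurs, Rate sensor fails=occurs, Aft sun sensor failed=occurs, Sensor suite fails=occurs → all inputs occur → occurs.
Spacecraft attitude control lost [AND]: Backup chain fails=occurs, Upper rate sensor 2 is down=occurs → all inputs occur → occurs.

Yes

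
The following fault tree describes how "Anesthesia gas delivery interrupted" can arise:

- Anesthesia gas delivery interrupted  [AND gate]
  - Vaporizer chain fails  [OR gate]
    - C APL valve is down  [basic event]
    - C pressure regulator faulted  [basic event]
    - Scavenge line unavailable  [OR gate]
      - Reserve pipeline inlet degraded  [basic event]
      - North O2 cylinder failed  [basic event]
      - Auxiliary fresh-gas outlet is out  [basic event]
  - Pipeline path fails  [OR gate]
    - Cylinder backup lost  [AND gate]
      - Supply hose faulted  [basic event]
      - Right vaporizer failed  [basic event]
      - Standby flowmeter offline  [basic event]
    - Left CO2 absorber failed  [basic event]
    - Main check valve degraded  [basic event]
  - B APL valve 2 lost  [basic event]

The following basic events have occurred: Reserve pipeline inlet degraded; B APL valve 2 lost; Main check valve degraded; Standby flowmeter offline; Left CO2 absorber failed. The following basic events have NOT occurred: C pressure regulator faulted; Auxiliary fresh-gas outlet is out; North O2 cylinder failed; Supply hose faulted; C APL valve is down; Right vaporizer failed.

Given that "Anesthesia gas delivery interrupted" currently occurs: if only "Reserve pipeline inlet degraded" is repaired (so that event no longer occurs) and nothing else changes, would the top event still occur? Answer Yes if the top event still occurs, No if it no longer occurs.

Counterfactual: set "Reserve pipeline inlet degraded" to not occurred.
Scavenge line unavailable [OR]: Reserve pipeline inlet degraded=not, North O2 cylinder failed=not, Auxiliary fresh-gas outlet is out=not → no input occurs → does not occur.
Vaporizer chain fails [OR]: C APL valve is down=not, C pressure regulator faulted=not, Scavenge line unavailable=not → no input occurs → does not occur.
Cylinder backup lost [AND]: Supply hose faulted=not, Right vaporizer failed=not, Standby flowmeter offline=occurs → not all inputs occur → does not occur.
Pipeline path fails [OR]: Cylinder backup lost=not, Left CO2 absorber failed=occurs, Main check valve degraded=occurs → at least one input occurs → occurs.
Anesthesia gas delivery interrupted [AND]: Vaporizer chain fails=not, Pipeline path fails=occurs, B APL valve 2 lost=occurs → not all inputs occur → does not occur.

No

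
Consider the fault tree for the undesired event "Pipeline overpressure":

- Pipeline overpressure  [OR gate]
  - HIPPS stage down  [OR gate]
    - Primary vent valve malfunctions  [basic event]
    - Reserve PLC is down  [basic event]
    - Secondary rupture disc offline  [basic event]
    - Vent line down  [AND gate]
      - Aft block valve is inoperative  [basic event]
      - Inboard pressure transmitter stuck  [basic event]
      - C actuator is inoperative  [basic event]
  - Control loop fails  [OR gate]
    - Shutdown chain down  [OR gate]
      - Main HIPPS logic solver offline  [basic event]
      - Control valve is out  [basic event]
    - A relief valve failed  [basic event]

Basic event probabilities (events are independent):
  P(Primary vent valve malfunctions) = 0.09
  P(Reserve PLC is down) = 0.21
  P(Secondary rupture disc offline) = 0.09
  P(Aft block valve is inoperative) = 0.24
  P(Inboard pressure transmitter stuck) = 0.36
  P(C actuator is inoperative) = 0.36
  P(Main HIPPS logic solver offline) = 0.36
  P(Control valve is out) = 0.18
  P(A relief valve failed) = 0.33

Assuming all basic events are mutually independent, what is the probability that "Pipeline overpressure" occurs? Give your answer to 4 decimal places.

P(Vent line down) [AND] = 0.24 × 0.36 × 0.36 = 0.031104
P(HIPPS stage down) [OR] = 1 − (1−0.09) × (1−0.21) × (1−0.09) × (1−0.031104) = 0.366149
P(Shutdown chain down) [OR] = 1 − (1−0.36) × (1−0.18) = 0.475200
P(Control loop fails) [OR] = 1 − (1−0.475200) × (1−0.33) = 0.648384
P(Pipeline overpressure) [OR] = 1 − (1−0.366149) × (1−0.648384) = 0.777128
Rounded to 4 decimal places: P(Pipeline overpressure) ≈ 0.7771.

0.7771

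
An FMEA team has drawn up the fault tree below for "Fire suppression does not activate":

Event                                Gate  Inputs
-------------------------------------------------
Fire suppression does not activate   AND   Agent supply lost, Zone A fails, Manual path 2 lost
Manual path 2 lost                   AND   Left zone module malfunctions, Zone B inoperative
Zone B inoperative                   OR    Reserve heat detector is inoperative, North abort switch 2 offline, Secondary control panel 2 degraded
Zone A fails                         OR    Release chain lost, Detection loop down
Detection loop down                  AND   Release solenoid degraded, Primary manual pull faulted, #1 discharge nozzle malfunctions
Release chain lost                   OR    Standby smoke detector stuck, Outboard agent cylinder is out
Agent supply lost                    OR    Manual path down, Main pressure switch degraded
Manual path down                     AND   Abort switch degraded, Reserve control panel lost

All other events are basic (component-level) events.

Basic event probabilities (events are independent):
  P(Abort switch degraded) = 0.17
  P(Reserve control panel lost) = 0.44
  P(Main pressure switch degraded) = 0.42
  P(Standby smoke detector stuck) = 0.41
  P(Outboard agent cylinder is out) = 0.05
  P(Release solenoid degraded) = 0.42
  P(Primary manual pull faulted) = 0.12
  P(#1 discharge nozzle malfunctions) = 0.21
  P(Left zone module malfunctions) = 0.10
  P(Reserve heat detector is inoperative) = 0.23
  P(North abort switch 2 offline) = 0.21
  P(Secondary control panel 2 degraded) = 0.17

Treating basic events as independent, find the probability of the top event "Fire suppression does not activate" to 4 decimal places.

P(Manual path down) [AND] = 0.17 × 0.44 = 0.074800
P(Agent supply lost) [OR] = 1 − (1−0.074800) × (1−0.42) = 0.463384
P(Release chain lost) [OR] = 1 − (1−0.41) × (1−0.05) = 0.439500
P(Detection loop down) [AND] = 0.42 × 0.12 × 0.21 = 0.010584
P(Zone A fails) [OR] = 1 − (1−0.439500) × (1−0.010584) = 0.445432
P(Zone B inoperative) [OR] = 1 − (1−0.23) × (1−0.21) × (1−0.17) = 0.495111
P(Manual path 2 lost) [AND] = 0.10 × 0.495111 = 0.049511
P(Fire suppression does not activate) [AND] = 0.463384 × 0.445432 × 0.049511 = 0.010219
Rounded to 4 decimal places: P(Fire suppression does not activate) ≈ 0.0102.

0.0102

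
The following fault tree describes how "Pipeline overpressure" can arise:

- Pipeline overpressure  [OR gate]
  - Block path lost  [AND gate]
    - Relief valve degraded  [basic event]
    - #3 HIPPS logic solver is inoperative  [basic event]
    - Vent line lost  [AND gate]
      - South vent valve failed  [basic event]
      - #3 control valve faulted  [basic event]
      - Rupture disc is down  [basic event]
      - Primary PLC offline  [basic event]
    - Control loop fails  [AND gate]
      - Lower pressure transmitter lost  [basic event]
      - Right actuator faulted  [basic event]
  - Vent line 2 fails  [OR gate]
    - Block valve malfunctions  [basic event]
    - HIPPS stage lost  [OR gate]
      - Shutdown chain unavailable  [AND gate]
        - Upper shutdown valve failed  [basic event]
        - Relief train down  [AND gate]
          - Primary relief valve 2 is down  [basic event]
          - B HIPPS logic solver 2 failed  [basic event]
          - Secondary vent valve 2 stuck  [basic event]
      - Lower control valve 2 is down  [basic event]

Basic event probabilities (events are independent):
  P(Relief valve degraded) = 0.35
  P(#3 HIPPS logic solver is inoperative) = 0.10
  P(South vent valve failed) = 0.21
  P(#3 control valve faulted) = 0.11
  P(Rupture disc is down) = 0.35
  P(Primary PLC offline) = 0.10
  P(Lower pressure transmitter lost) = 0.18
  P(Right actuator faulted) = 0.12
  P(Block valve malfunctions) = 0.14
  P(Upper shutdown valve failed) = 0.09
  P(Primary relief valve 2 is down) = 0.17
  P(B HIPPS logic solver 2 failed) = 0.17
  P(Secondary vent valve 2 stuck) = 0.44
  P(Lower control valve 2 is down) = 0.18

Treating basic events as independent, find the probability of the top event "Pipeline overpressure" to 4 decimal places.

0.2956

P(Vent line lost) [AND] = 0.21 × 0.11 × 0.35 × 0.10 = 0.000809
P(Control loop fails) [AND] = 0.18 × 0.12 = 0.021600
P(Block path lost) [AND] = 0.35 × 0.10 × 0.000809 × 0.021600 = 0.000001
P(Relief train down) [AND] = 0.17 × 0.17 × 0.44 = 0.012716
P(Shutdown chain unavailable) [AND] = 0.09 × 0.012716 = 0.001144
P(HIPPS stage lost) [OR] = 1 − (1−0.001144) × (1−0.18) = 0.180938
P(Vent line 2 fails) [OR] = 1 − (1−0.14) × (1−0.180938) = 0.295607
P(Pipeline overpressure) [OR] = 1 − (1−0.000001) × (1−0.295607) = 0.295608
Rounded to 4 decimal places: P(Pipeline overpressure) ≈ 0.2956.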